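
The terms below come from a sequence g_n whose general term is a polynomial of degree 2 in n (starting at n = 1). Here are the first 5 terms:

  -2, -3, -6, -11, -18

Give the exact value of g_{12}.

1st diffs: -1, -3, -5, -7.
2nd diffs: -2, -2, -2 (constant).
So g_n = -n^2 + 2n - 3.
Evaluating at n = 12 gives g_{12} = -123.

-123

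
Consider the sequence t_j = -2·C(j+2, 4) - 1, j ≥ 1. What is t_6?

C(8, 4) = 70, so t_6 = -141.

-141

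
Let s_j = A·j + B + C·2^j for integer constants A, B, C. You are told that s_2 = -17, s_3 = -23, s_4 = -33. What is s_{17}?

-131115

Write the equations: 2A + B + 4C = -17; 3A + B + 8C = -23; 4A + B + 16C = -33.
Subtracting the first from the second: A + 4C = -6.
Subtracting the second from the third: A + 8C = -10.
Solving: C = -1, A = -2, then B = -9.
Hence s_{17} = -2·17 + (-9) + (-1)·131072 = -131115.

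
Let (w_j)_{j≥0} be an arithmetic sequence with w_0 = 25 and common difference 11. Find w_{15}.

190

w_j = 25 + (j - 0)·11.
w_{15} = 25 + 15·11 = 190.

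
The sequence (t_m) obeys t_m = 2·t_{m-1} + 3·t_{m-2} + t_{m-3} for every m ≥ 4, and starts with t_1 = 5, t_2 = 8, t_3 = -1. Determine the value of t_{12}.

166603

Iterate the recurrence:
t_4 = 27; t_5 = 59; t_6 = 198; t_7 = 600; t_8 = 1853; t_9 = 5704; t_{10} = 17567; t_{11} = 54099; t_{12} = 166603.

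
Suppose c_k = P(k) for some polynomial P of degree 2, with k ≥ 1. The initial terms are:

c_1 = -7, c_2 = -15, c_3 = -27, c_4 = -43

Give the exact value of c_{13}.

-367

1st diffs: -8, -12, -16.
2nd diffs: -4, -4 (constant).
Newton forward-difference form: c_k = -7 + (-8)·C(k-1,1) + (-4)·C(k-1,2).
At k = 13: k-1 = 12, so c_{13} = -7 - 96 - 264 = -367.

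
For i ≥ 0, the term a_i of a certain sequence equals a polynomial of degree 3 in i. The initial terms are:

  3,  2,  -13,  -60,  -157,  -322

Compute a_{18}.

1st diffs: -1, -15, -47, -97, -165.
2nd diffs: -14, -32, -50, -68.
3rd diffs: -18, -18, -18 (constant).
Newton forward-difference form: a_i = 3 + (-1)·C(i,1) + (-14)·C(i,2) + (-18)·C(i,3).
At i = 18: i = 18, so a_{18} = 3 - 18 - 2142 - 14688 = -16845.

-16845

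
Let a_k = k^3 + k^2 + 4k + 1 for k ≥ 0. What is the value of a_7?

a_7 = 1·7^3 + 1·7^2 + 4·7 + 1 = 421.

421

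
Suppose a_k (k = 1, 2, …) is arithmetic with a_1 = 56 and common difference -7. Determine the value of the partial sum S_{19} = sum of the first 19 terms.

-133

a_k = 56 + (k - 1)·(-7).
a_{19} = -70; S = 19·(56 + (-70))/2 = -133.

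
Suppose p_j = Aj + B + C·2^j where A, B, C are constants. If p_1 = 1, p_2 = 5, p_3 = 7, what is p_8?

Plug in j = 1, 2, 3: A + B + 2C = 1; 2A + B + 4C = 5; 3A + B + 8C = 7.
Subtracting the first from the second: A + 2C = 4.
Subtracting the second from the third: A + 4C = 2.
Solving: C = -1, A = 6, then B = -3.
Hence p_8 = 6·8 + (-3) + (-1)·256 = -211.

-211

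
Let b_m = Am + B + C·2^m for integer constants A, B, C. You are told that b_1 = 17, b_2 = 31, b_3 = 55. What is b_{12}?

20531

At m = 1, 2, 3: A + B + 2C = 17; 2A + B + 4C = 31; 3A + B + 8C = 55.
Subtracting the first from the second: A + 2C = 14.
Subtracting the second from the third: A + 4C = 24.
Solving: C = 5, A = 4, then B = 3.
Hence b_{12} = 4·12 + 3 + 5·4096 = 20531.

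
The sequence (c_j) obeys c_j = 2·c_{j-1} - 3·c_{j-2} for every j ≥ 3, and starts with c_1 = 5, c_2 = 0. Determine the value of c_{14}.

6900

c_3 = -15, c_4 = -30, c_5 = -15, …, c_{11} = -1095, c_{12} = 330, c_{13} = 3945, c_{14} = 6900.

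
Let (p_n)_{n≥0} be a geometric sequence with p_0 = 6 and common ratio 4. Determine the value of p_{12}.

100663296

p_n = 6·4^(n-0).
p_{12} = 6·4^12 = 100663296.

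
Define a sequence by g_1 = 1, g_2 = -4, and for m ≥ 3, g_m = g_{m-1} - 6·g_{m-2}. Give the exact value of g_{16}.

Step forward from the initial values:
g_3 = -10  g_4 = 14  g_5 = 74  …  g_{13} = 18266  g_{14} = 242966  g_{15} = 133370  g_{16} = -1324426.

-1324426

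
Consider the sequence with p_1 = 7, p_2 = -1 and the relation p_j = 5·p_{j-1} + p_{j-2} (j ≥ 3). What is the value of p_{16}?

3477179169

Applying the relation repeatedly:
p_3 = 2;  p_4 = 9;  p_5 = 47;  …;  p_{13} = 24835727;  p_{14} = 128961559;  p_{15} = 669643522;  p_{16} = 3477179169.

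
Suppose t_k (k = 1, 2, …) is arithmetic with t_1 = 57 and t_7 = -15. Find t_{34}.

-339

Common difference d = (-15 - 57) / (7 - 1) = -12.
t_k = 57 + (k - 1)·(-12).
t_{34} = 57 + 33·(-12) = -339.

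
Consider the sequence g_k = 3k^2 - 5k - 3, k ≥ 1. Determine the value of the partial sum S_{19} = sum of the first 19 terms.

Over k = 1..19: Σk = 190, Σk² = 2470.
Total = (3)·2470 + (-5)·190 + (-3)·19 = 6403.

6403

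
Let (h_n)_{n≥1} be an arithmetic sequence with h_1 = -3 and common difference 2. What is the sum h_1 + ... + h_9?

h_n = -3 + (n - 1)·2.
h_9 = 13; S = 9·(-3 + 13)/2 = 45.

45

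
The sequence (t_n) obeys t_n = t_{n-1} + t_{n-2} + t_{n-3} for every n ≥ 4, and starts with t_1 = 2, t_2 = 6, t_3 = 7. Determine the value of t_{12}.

Applying the relation repeatedly:
t_4 = 15  t_5 = 28  t_6 = 50  t_7 = 93  t_8 = 171  t_9 = 314  t_{10} = 578  t_{11} = 1063  t_{12} = 1955.

1955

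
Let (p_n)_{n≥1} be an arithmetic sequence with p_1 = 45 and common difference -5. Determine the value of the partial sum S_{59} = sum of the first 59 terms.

p_n = 45 + (n - 1)·(-5).
p_{59} = -245; S = 59·(45 + (-245))/2 = -5900.

-5900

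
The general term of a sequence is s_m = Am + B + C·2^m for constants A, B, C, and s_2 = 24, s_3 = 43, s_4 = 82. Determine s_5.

Write the equations: 2A + B + 4C = 24; 3A + B + 8C = 43; 4A + B + 16C = 82.
Subtracting the first from the second: A + 4C = 19.
Subtracting the second from the third: A + 8C = 39.
Solving: C = 5, A = -1, then B = 6.
So s_m = -1·m + 6 + 5·2^m; at m=5 this is 161.

161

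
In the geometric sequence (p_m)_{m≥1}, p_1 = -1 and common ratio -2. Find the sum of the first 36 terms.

p_m = (-1)·(-2)^(m-1).
S = (-1)·((-2)^36 - 1)/(-2 - 1) = (-1)·(68719476736 - 1)/(-3) = 22906492245.

22906492245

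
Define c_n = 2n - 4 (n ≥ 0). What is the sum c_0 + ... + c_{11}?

84

Over n = 0..11: Σn = 66.
Total = (2)·66 + (-4)·12 = 84.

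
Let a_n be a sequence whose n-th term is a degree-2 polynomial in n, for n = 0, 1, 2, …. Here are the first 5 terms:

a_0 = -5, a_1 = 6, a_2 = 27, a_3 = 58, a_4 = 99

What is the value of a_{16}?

1st diffs: 11, 21, 31, 41.
2nd diffs: 10, 10, 10 (constant).
So a_n = 5n^2 + 6n - 5.
Evaluating at n = 16 gives a_{16} = 1371.

1371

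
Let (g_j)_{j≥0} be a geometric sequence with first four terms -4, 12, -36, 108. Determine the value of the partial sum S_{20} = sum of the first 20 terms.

3486784400

Common ratio r = -3.
g_j = (-4)·(-3)^(j-0).
S = (-4)·((-3)^20 - 1)/(-3 - 1) = (-4)·(3486784401 - 1)/(-4) = 3486784400.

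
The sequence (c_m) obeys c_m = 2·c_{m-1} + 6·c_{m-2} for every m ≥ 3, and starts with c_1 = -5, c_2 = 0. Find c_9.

c_3 = -30  c_4 = -60  c_5 = -300  c_6 = -960  c_7 = -3720  c_8 = -13200  c_9 = -48720.

-48720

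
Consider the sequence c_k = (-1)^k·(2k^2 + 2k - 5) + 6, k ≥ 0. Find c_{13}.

-353

(-1)^13 = -1; 2k^2 + 2k - 5 at k=13 is 359; so c_{13} = -353.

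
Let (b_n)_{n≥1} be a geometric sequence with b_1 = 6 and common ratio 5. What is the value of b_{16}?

183105468750

b_n = 6·5^(n-1).
b_{16} = 6·5^15 = 183105468750.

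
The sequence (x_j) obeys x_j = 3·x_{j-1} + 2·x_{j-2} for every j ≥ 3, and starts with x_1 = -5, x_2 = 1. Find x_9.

Applying the relation repeatedly:
x_3 = -7  x_4 = -19  x_5 = -71  x_6 = -251  x_7 = -895  x_8 = -3187  x_9 = -11351.

-11351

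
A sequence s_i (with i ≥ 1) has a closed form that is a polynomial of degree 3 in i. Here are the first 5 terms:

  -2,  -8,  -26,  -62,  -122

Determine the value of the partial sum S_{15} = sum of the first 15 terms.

1st diffs: -6, -18, -36, -60.
2nd diffs: -12, -18, -24.
3rd diffs: -6, -6 (constant).
Newton forward-difference form: s_i = -2 + (-6)·C(i-1,1) + (-12)·C(i-1,2) + (-6)·C(i-1,3).
Continuing: …, -212, -338, -506, -722, …, s_{15} = -3362.
Summing i = 1..15 (15 terms) gives -14310.

-14310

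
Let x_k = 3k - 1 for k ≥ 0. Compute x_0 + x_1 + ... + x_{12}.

221

Over k = 0..12: Σk = 78.
Total = (3)·78 + (-1)·13 = 221.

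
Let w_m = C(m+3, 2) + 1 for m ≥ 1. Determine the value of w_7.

46

C(10, 2) = 45, so w_7 = 46.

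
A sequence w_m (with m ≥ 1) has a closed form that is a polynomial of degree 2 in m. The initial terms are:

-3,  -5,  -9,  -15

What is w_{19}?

-345

1st diffs: -2, -4, -6.
2nd diffs: -2, -2 (constant).
Newton forward-difference form: w_m = -3 + (-2)·C(m-1,1) + (-2)·C(m-1,2).
At m = 19: m-1 = 18, so w_{19} = -3 - 36 - 306 = -345.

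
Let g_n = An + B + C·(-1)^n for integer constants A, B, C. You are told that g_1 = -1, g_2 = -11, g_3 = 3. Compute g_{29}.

Write the equations: A + B - C = -1; 2A + B + C = -11; 3A + B - C = 3.
Subtracting the first from the second: A + 2C = -10.
Subtracting the second from the third: A - 2C = 14.
Solving: C = -6, A = 2, then B = -9.
Therefore g_{29} = 58 + (-9) + (-6)·(-1) = 55.

55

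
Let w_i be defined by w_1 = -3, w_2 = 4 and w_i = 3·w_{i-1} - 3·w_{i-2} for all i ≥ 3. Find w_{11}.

Applying the relation repeatedly:
w_3 = 21  w_4 = 51  w_5 = 90  w_6 = 117  w_7 = 81  w_8 = -108  w_9 = -567  w_{10} = -1377  w_{11} = -2430.

-2430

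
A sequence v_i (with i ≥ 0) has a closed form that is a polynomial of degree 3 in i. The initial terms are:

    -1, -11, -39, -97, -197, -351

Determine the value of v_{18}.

1st diffs: -10, -28, -58, -100, -154.
2nd diffs: -18, -30, -42, -54.
3rd diffs: -12, -12, -12 (constant).
Newton forward-difference form: v_i = -1 + (-10)·C(i,1) + (-18)·C(i,2) + (-12)·C(i,3).
At i = 18: i = 18, so v_{18} = -1 - 180 - 2754 - 9792 = -12727.

-12727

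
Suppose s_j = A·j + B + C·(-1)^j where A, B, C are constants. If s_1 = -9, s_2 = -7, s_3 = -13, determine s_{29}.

The three given values yield: A + B - C = -9; 2A + B + C = -7; 3A + B - C = -13.
Subtracting the first from the second: A + 2C = 2.
Subtracting the second from the third: A - 2C = -6.
Solving: C = 2, A = -2, then B = -5.
Therefore s_{29} = -58 + (-5) + 2·(-1) = -65.

-65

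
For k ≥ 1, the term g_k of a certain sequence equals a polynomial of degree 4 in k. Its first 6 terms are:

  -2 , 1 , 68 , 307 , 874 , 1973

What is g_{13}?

1st diffs: 3, 67, 239, 567, 1099.
2nd diffs: 64, 172, 328, 532.
3rd diffs: 108, 156, 204.
4th diffs: 48, 48 (constant).
Newton forward-difference form: g_k = -2 + 3·C(k-1,1) + 64·C(k-1,2) + 108·C(k-1,3) + 48·C(k-1,4).
At k = 13: k-1 = 12, so g_{13} = -2 + 36 + 4224 + 23760 + 23760 = 51778.

51778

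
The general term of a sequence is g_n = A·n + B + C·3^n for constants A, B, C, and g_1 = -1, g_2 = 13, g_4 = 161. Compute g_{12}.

Write the equations: A + B + 3C = -1; 2A + B + 9C = 13; 4A + B + 81C = 161.
Subtracting the first from the second: A + 6C = 14.
Subtracting the second from the third: 2A + 72C = 148.
Solving: C = 2, A = 2, then B = -9.
Therefore g_{12} = 24 + (-9) + 2·531441 = 1062897.

1062897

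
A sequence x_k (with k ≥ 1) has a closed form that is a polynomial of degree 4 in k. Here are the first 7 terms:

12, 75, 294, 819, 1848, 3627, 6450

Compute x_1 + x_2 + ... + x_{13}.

1st diffs: 63, 219, 525, 1029, 1779, 2823.
2nd diffs: 156, 306, 504, 750, 1044.
3rd diffs: 150, 198, 246, 294.
4th diffs: 48, 48, 48 (constant).
So x_k = 2k^4 + 5k^3 - 2k^2 + 4k + 3.
Continuing: …, 10659, 16644, 24843, 35742, …, x_{13} = 67824.
Summing k = 1..13 (13 terms) gives 218712.

218712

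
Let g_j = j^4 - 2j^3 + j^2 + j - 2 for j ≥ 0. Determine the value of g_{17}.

g_{17} = 1·17^4 - 2·17^3 + 1·17^2 + 1·17 - 2 = 73999.

73999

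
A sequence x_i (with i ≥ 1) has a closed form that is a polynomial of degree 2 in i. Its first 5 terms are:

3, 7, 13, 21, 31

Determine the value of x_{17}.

307

1st diffs: 4, 6, 8, 10.
2nd diffs: 2, 2, 2 (constant).
Newton forward-difference form: x_i = 3 + 4·C(i-1,1) + 2·C(i-1,2).
At i = 17: i-1 = 16, so x_{17} = 3 + 64 + 240 = 307.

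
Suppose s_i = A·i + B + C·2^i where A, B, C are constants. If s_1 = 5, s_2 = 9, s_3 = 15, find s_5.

Plug in i = 1, 2, 3: A + B + 2C = 5; 2A + B + 4C = 9; 3A + B + 8C = 15.
Subtracting the first from the second: A + 2C = 4.
Subtracting the second from the third: A + 4C = 6.
Solving: C = 1, A = 2, then B = 1.
So s_i = 2·i + 1 + 1·2^i; at i=5 this is 43.

43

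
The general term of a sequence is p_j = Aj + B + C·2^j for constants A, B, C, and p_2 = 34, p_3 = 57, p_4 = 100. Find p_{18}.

Plug in j = 2, 3, 4: 2A + B + 4C = 34; 3A + B + 8C = 57; 4A + B + 16C = 100.
Subtracting the first from the second: A + 4C = 23.
Subtracting the second from the third: A + 8C = 43.
Solving: C = 5, A = 3, then B = 8.
Therefore p_{18} = 54 + 8 + 5·262144 = 1310782.

1310782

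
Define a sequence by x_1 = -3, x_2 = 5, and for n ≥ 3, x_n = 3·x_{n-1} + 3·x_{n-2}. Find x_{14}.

Applying the relation repeatedly:
x_3 = 6  x_4 = 33  x_5 = 117  …  x_{11} = 351621  x_{12} = 1333098  x_{13} = 5054157  x_{14} = 19161765.

19161765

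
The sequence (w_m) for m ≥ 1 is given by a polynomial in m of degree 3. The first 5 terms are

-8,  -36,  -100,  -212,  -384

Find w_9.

1st diffs: -28, -64, -112, -172.
2nd diffs: -36, -48, -60.
3rd diffs: -12, -12 (constant).
Newton forward-difference form: w_m = -8 + (-28)·C(m-1,1) + (-36)·C(m-1,2) + (-12)·C(m-1,3).
At m = 9: m-1 = 8, so w_9 = -8 - 224 - 1008 - 672 = -1912.

-1912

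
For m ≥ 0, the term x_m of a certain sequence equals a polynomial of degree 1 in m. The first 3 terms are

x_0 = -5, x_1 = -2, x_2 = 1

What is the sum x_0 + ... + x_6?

28

1st diffs: 3, 3 (constant).
So x_m = 3m - 5.
Continuing: 4, 7, 10, 13.
Summing m = 0..6 (7 terms) gives 28.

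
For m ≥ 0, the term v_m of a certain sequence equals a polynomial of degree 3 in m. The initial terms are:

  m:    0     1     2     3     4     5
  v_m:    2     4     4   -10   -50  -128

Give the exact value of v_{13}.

-3560

1st diffs: 2, 0, -14, -40, -78.
2nd diffs: -2, -14, -26, -38.
3rd diffs: -12, -12, -12 (constant).
Newton forward-difference form: v_m = 2 + 2·C(m,1) + (-2)·C(m,2) + (-12)·C(m,3).
At m = 13: m = 13, so v_{13} = 2 + 26 - 156 - 3432 = -3560.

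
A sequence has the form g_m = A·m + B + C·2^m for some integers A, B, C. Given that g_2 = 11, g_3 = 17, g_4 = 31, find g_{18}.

The three given values yield: 2A + B + 4C = 11; 3A + B + 8C = 17; 4A + B + 16C = 31.
Subtracting the first from the second: A + 4C = 6.
Subtracting the second from the third: A + 8C = 14.
Solving: C = 2, A = -2, then B = 7.
Hence g_{18} = -2·18 + 7 + 2·262144 = 524259.

524259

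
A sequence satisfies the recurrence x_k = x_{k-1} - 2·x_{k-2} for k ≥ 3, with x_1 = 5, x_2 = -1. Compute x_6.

31

Step forward from the initial values:
x_3 = -11, x_4 = -9, x_5 = 13, x_6 = 31.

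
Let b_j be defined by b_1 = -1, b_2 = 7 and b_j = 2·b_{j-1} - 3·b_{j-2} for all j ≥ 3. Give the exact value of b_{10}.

Step forward from the initial values:
b_3 = 17  b_4 = 13  b_5 = -25  b_6 = -89  b_7 = -103  b_8 = 61  b_9 = 431  b_{10} = 679.

679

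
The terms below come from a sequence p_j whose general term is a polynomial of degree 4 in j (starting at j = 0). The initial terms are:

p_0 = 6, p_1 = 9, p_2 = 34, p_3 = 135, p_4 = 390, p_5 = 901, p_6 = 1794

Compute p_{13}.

34365

1st diffs: 3, 25, 101, 255, 511, 893.
2nd diffs: 22, 76, 154, 256, 382.
3rd diffs: 54, 78, 102, 126.
4th diffs: 24, 24, 24 (constant).
So p_j = j^4 + 3j^3 - 5j^2 + 4j + 6.
Evaluating at j = 13 gives p_{13} = 34365.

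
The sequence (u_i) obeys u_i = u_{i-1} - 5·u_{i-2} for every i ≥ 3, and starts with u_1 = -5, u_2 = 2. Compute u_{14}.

-106958

Iterate the recurrence:
u_3 = 27, u_4 = 17, u_5 = -118, …, u_{11} = -4878, u_{12} = 32837, u_{13} = 57227, u_{14} = -106958.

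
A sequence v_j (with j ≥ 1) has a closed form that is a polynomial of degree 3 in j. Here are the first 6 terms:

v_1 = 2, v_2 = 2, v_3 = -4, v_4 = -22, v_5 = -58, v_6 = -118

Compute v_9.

-502

1st diffs: 0, -6, -18, -36, -60.
2nd diffs: -6, -12, -18, -24.
3rd diffs: -6, -6, -6 (constant).
Newton forward-difference form: v_j = 2 + (-6)·C(j-1,2) + (-6)·C(j-1,3).
At j = 9: j-1 = 8, so v_9 = 2 - 168 - 336 = -502.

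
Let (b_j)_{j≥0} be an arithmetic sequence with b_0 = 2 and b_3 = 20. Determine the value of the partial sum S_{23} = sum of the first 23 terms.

1564

Common difference d = (20 - 2) / (3 - 0) = 6.
b_j = 2 + (j - 0)·6.
b_{22} = 134; S = 23·(2 + 134)/2 = 1564.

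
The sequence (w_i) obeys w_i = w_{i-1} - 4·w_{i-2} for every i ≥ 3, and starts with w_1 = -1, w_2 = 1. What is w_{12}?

2209

w_3 = 5, w_4 = 1, w_5 = -19, w_6 = -23, w_7 = 53, w_8 = 145, w_9 = -67, w_{10} = -647, w_{11} = -379, w_{12} = 2209.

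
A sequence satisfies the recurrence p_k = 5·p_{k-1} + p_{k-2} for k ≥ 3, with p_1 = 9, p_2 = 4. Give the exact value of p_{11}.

Compute successive terms:
p_3 = 29, p_4 = 149, p_5 = 774, p_6 = 4019, p_7 = 20869, p_8 = 108364, p_9 = 562689, p_{10} = 2921809, p_{11} = 15171734.

15171734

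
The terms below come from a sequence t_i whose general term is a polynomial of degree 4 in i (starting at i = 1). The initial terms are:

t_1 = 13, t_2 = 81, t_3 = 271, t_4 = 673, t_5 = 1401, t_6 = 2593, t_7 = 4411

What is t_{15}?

1st diffs: 68, 190, 402, 728, 1192, 1818.
2nd diffs: 122, 212, 326, 464, 626.
3rd diffs: 90, 114, 138, 162.
4th diffs: 24, 24, 24 (constant).
So t_i = i^4 + 5i^3 + 6i^2 + 1.
Evaluating at i = 15 gives t_{15} = 68851.

68851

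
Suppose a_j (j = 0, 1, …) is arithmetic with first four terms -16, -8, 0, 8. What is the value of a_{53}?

408

Common difference d = 8.
a_j = -16 + (j - 0)·8.
a_{53} = -16 + 53·8 = 408.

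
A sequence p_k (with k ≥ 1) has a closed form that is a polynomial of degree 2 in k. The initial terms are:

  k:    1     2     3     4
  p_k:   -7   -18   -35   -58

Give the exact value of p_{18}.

1st diffs: -11, -17, -23.
2nd diffs: -6, -6 (constant).
Newton forward-difference form: p_k = -7 + (-11)·C(k-1,1) + (-6)·C(k-1,2).
At k = 18: k-1 = 17, so p_{18} = -7 - 187 - 816 = -1010.

-1010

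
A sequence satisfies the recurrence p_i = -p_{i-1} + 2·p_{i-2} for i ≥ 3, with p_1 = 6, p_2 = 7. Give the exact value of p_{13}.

Step forward from the initial values:
p_3 = 5; p_4 = 9; p_5 = 1; …; p_{10} = 177; p_{11} = -335; p_{12} = 689; p_{13} = -1359.
(Characteristic roots are 1 and -2.)

-1359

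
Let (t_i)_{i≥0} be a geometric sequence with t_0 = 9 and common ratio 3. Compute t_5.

2187

t_i = 9·3^(i-0).
t_5 = 9·3^5 = 2187.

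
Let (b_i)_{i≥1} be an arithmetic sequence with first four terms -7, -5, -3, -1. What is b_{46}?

83

Common difference d = 2.
b_i = -7 + (i - 1)·2.
b_{46} = -7 + 45·2 = 83.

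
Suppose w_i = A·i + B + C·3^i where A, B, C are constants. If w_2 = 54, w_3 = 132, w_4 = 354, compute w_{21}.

41841412944

Plug in i = 2, 3, 4: 2A + B + 9C = 54; 3A + B + 27C = 132; 4A + B + 81C = 354.
Subtracting the first from the second: A + 18C = 78.
Subtracting the second from the third: A + 54C = 222.
Solving: C = 4, A = 6, then B = 6.
Hence w_{21} = 6·21 + 6 + 4·10460353203 = 41841412944.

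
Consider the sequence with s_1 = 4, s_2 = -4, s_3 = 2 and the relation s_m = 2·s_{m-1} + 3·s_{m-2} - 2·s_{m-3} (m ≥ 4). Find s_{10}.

Compute successive terms:
s_4 = -16, s_5 = -18, s_6 = -88, s_7 = -198, s_8 = -624, s_9 = -1666, s_{10} = -4808.

-4808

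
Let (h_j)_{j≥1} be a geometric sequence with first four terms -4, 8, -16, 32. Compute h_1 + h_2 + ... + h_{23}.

-11184812

Common ratio r = -2.
h_j = (-4)·(-2)^(j-1).
S = (-4)·((-2)^23 - 1)/(-2 - 1) = (-4)·(-8388608 - 1)/(-3) = -11184812.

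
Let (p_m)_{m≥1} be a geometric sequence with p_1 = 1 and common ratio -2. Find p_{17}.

65536

p_m = 1·(-2)^(m-1).
p_{17} = 1·(-2)^16 = 65536.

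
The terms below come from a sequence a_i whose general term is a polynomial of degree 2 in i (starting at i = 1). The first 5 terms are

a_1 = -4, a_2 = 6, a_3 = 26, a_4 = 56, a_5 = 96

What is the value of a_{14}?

1st diffs: 10, 20, 30, 40.
2nd diffs: 10, 10, 10 (constant).
Newton forward-difference form: a_i = -4 + 10·C(i-1,1) + 10·C(i-1,2).
At i = 14: i-1 = 13, so a_{14} = -4 + 130 + 780 = 906.

906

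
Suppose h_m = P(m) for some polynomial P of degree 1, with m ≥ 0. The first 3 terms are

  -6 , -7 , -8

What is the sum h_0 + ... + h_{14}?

-195

1st diffs: -1, -1 (constant).
So h_m = -m - 6.
Continuing: …, -9, -10, -11, -12, …, h_{14} = -20.
Summing m = 0..14 (15 terms) gives -195.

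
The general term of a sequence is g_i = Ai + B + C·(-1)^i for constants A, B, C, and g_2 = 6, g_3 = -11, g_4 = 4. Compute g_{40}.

-32

Write the equations: 2A + B + C = 6; 3A + B - C = -11; 4A + B + C = 4.
Subtracting the first from the second: A - 2C = -17.
Subtracting the second from the third: A + 2C = 15.
Solving: C = 8, A = -1, then B = 0.
So g_i = -1·i + 0 + 8·(-1)^i; at i=40 this is -32.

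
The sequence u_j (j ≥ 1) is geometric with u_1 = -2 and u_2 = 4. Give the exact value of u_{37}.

Common ratio r = -2.
u_j = (-2)·(-2)^(j-1).
u_{37} = (-2)·(-2)^36 = -137438953472.

-137438953472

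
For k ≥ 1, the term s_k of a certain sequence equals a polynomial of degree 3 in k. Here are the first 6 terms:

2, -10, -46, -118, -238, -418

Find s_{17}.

1st diffs: -12, -36, -72, -120, -180.
2nd diffs: -24, -36, -48, -60.
3rd diffs: -12, -12, -12 (constant).
So s_k = -2k^3 + 2k + 2.
Evaluating at k = 17 gives s_{17} = -9790.

-9790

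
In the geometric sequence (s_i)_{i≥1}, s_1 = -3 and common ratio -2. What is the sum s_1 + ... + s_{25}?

s_i = (-3)·(-2)^(i-1).
S = (-3)·((-2)^25 - 1)/(-2 - 1) = (-3)·(-33554432 - 1)/(-3) = -33554433.

-33554433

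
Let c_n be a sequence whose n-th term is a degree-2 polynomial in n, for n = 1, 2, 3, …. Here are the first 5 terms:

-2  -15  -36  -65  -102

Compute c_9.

1st diffs: -13, -21, -29, -37.
2nd diffs: -8, -8, -8 (constant).
So c_n = -4n^2 - n + 3.
Evaluating at n = 9 gives c_9 = -330.

-330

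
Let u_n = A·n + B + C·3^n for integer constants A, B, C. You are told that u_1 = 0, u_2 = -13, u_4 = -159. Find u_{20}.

Plug in n = 1, 2, 4: A + B + 3C = 0; 2A + B + 9C = -13; 4A + B + 81C = -159.
Subtracting the first from the second: A + 6C = -13.
Subtracting the second from the third: 2A + 72C = -146.
Solving: C = -2, A = -1, then B = 7.
Hence u_{20} = -1·20 + 7 + (-2)·3486784401 = -6973568815.

-6973568815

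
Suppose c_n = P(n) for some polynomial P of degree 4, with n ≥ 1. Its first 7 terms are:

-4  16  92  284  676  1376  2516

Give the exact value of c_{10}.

1st diffs: 20, 76, 192, 392, 700, 1140.
2nd diffs: 56, 116, 200, 308, 440.
3rd diffs: 60, 84, 108, 132.
4th diffs: 24, 24, 24 (constant).
So c_n = n^4 + 3n^2 - 4n - 4.
Evaluating at n = 10 gives c_{10} = 10256.

10256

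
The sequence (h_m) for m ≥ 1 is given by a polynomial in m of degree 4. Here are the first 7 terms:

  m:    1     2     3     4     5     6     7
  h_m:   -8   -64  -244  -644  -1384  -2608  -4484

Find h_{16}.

-90308

1st diffs: -56, -180, -400, -740, -1224, -1876.
2nd diffs: -124, -220, -340, -484, -652.
3rd diffs: -96, -120, -144, -168.
4th diffs: -24, -24, -24 (constant).
So h_m = -m^4 - 6m^3 - m^2 + 4m - 4.
Evaluating at m = 16 gives h_{16} = -90308.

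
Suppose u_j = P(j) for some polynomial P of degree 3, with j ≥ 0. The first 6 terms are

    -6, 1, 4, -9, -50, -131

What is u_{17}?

1st diffs: 7, 3, -13, -41, -81.
2nd diffs: -4, -16, -28, -40.
3rd diffs: -12, -12, -12 (constant).
So u_j = -2j^3 + 4j^2 + 5j - 6.
Evaluating at j = 17 gives u_{17} = -8591.

-8591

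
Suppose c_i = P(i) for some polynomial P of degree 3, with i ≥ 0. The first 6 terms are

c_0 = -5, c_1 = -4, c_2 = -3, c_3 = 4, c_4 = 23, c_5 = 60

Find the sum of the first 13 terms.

4303

1st diffs: 1, 1, 7, 19, 37.
2nd diffs: 0, 6, 12, 18.
3rd diffs: 6, 6, 6 (constant).
Newton forward-difference form: c_i = -5 + 1·C(i,1) + 6·C(i,3).
Continuing: …, 121, 212, 339, 508, …, c_{12} = 1327.
Summing i = 0..12 (13 terms) gives 4303.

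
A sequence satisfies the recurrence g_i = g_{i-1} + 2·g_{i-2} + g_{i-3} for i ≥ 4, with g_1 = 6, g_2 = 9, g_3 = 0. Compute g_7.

171

Iterate the recurrence:
g_4 = 24, g_5 = 33, g_6 = 81, g_7 = 171.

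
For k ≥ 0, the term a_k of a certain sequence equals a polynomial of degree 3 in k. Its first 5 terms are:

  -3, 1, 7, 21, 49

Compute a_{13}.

1921

1st diffs: 4, 6, 14, 28.
2nd diffs: 2, 8, 14.
3rd diffs: 6, 6 (constant).
Newton forward-difference form: a_k = -3 + 4·C(k,1) + 2·C(k,2) + 6·C(k,3).
At k = 13: k = 13, so a_{13} = -3 + 52 + 156 + 1716 = 1921.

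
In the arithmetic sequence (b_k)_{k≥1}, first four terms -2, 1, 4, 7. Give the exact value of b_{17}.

46

Common difference d = 3.
b_k = -2 + (k - 1)·3.
b_{17} = -2 + 16·3 = 46.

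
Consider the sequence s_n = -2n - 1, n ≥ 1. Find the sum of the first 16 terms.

-288

Over n = 1..16: Σn = 136.
Total = (-2)·136 + (-1)·16 = -288.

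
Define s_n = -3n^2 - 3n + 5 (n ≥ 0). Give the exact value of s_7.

s_7 = -3·7^2 - 3·7 + 5 = -163.

-163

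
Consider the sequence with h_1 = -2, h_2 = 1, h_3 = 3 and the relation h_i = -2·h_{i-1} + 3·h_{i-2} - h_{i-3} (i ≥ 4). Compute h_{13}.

Step forward from the initial values:
h_4 = -1, h_5 = 10, h_6 = -26, h_7 = 83, h_8 = -254, h_9 = 783, h_{10} = -2411, h_{11} = 7425, h_{12} = -22866, h_{13} = 70418.

70418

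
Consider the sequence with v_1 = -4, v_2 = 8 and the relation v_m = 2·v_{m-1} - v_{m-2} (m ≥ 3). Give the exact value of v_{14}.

152

v_3 = 20  v_4 = 32  v_5 = 44  …  v_{11} = 116  v_{12} = 128  v_{13} = 140  v_{14} = 152.
(Characteristic roots are 1 and 1.)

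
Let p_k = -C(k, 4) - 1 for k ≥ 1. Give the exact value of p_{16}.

C(16, 4) = 1820, so p_{16} = -1821.

-1821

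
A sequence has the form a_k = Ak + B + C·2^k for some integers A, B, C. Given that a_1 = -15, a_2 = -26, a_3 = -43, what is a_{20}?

-3145832

Write the equations: A + B + 2C = -15; 2A + B + 4C = -26; 3A + B + 8C = -43.
Subtracting the first from the second: A + 2C = -11.
Subtracting the second from the third: A + 4C = -17.
Solving: C = -3, A = -5, then B = -4.
Therefore a_{20} = -100 + (-4) + (-3)·1048576 = -3145832.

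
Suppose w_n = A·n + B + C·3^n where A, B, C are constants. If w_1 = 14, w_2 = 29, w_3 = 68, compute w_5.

Write the equations: A + B + 3C = 14; 2A + B + 9C = 29; 3A + B + 27C = 68.
Subtracting the first from the second: A + 6C = 15.
Subtracting the second from the third: A + 18C = 39.
Solving: C = 2, A = 3, then B = 5.
Therefore w_5 = 15 + 5 + 2·243 = 506.

506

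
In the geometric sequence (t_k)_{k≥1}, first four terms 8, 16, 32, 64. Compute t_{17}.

Common ratio r = 2.
t_k = 8·2^(k-1).
t_{17} = 8·2^16 = 524288.

524288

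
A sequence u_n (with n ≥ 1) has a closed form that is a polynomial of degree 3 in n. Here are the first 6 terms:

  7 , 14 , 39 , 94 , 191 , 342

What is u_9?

1239

1st diffs: 7, 25, 55, 97, 151.
2nd diffs: 18, 30, 42, 54.
3rd diffs: 12, 12, 12 (constant).
Newton forward-difference form: u_n = 7 + 7·C(n-1,1) + 18·C(n-1,2) + 12·C(n-1,3).
At n = 9: n-1 = 8, so u_9 = 7 + 56 + 504 + 672 = 1239.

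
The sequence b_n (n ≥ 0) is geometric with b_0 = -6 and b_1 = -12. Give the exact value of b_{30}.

-6442450944

Common ratio r = 2.
b_n = (-6)·2^(n-0).
b_{30} = (-6)·2^30 = -6442450944.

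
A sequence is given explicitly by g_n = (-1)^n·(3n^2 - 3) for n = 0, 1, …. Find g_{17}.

(-1)^17 = -1; 3n^2 - 3 at n=17 is 864; so g_{17} = -864.

-864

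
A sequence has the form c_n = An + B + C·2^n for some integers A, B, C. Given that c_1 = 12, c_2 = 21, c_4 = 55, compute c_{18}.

Write the equations: A + B + 2C = 12; 2A + B + 4C = 21; 4A + B + 16C = 55.
Subtracting the first from the second: A + 2C = 9.
Subtracting the second from the third: 2A + 12C = 34.
Solving: C = 2, A = 5, then B = 3.
So c_n = 5·n + 3 + 2·2^n; at n=18 this is 524381.

524381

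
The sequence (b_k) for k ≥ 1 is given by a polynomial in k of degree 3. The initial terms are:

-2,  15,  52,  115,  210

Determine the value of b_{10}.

1375

1st diffs: 17, 37, 63, 95.
2nd diffs: 20, 26, 32.
3rd diffs: 6, 6 (constant).
Newton forward-difference form: b_k = -2 + 17·C(k-1,1) + 20·C(k-1,2) + 6·C(k-1,3).
At k = 10: k-1 = 9, so b_{10} = -2 + 153 + 720 + 504 = 1375.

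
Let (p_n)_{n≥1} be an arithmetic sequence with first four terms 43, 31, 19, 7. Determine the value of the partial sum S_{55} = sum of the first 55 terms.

-15455

Common difference d = -12.
p_n = 43 + (n - 1)·(-12).
p_{55} = -605; S = 55·(43 + (-605))/2 = -15455.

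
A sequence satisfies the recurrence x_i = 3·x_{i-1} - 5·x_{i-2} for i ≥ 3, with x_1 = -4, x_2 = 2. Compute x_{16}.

-727132

Compute successive terms:
x_3 = 26;  x_4 = 68;  x_5 = 74;  …;  x_{13} = 8924;  x_{14} = -148318;  x_{15} = -489574;  x_{16} = -727132.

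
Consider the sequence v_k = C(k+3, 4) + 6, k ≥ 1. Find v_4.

41

C(7, 4) = 35, so v_4 = 41.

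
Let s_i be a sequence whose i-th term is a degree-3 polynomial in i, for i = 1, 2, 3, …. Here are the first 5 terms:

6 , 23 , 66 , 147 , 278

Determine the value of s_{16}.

8451

1st diffs: 17, 43, 81, 131.
2nd diffs: 26, 38, 50.
3rd diffs: 12, 12 (constant).
Newton forward-difference form: s_i = 6 + 17·C(i-1,1) + 26·C(i-1,2) + 12·C(i-1,3).
At i = 16: i-1 = 15, so s_{16} = 6 + 255 + 2730 + 5460 = 8451.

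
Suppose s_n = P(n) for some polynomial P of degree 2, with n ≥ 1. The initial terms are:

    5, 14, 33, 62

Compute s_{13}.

1st diffs: 9, 19, 29.
2nd diffs: 10, 10 (constant).
Newton forward-difference form: s_n = 5 + 9·C(n-1,1) + 10·C(n-1,2).
At n = 13: n-1 = 12, so s_{13} = 5 + 108 + 660 = 773.

773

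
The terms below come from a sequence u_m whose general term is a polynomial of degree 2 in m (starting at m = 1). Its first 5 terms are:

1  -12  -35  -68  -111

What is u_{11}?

-579

1st diffs: -13, -23, -33, -43.
2nd diffs: -10, -10, -10 (constant).
Newton forward-difference form: u_m = 1 + (-13)·C(m-1,1) + (-10)·C(m-1,2).
At m = 11: m-1 = 10, so u_{11} = 1 - 130 - 450 = -579.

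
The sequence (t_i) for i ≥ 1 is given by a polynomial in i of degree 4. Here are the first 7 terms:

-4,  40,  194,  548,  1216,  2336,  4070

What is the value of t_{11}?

1st diffs: 44, 154, 354, 668, 1120, 1734.
2nd diffs: 110, 200, 314, 452, 614.
3rd diffs: 90, 114, 138, 162.
4th diffs: 24, 24, 24 (constant).
So t_i = i^4 + 5i^3 - 6i - 4.
Evaluating at i = 11 gives t_{11} = 21226.

21226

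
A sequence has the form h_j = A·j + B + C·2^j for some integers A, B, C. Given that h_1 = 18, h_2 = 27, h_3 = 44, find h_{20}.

At j = 1, 2, 3: A + B + 2C = 18; 2A + B + 4C = 27; 3A + B + 8C = 44.
Subtracting the first from the second: A + 2C = 9.
Subtracting the second from the third: A + 4C = 17.
Solving: C = 4, A = 1, then B = 9.
Therefore h_{20} = 20 + 9 + 4·1048576 = 4194333.

4194333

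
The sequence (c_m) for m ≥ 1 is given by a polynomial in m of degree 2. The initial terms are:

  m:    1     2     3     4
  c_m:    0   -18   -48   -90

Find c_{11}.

-720

1st diffs: -18, -30, -42.
2nd diffs: -12, -12 (constant).
So c_m = -6m^2 + 6.
Evaluating at m = 11 gives c_{11} = -720.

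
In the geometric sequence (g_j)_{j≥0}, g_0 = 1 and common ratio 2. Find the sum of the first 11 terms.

2047

g_j = 1·2^(j-0).
S = 1·(2^11 - 1)/(2 - 1) = 1·(2048 - 1)/(1) = 2047.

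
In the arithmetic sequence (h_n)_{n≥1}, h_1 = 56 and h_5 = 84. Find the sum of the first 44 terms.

9086

Common difference d = (84 - 56) / (5 - 1) = 7.
h_n = 56 + (n - 1)·7.
h_{44} = 357; S = 44·(56 + 357)/2 = 9086.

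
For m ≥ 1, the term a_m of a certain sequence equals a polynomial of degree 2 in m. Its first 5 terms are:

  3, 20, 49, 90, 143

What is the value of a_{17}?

1st diffs: 17, 29, 41, 53.
2nd diffs: 12, 12, 12 (constant).
So a_m = 6m^2 - m - 2.
Evaluating at m = 17 gives a_{17} = 1715.

1715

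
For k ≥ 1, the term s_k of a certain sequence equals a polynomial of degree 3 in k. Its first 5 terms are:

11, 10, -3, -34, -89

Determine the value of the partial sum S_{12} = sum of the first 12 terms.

-5544

1st diffs: -1, -13, -31, -55.
2nd diffs: -12, -18, -24.
3rd diffs: -6, -6 (constant).
Newton forward-difference form: s_k = 11 + (-1)·C(k-1,1) + (-12)·C(k-1,2) + (-6)·C(k-1,3).
Continuing: …, -174, -295, -458, -669, …, s_{12} = -1650.
Summing k = 1..12 (12 terms) gives -5544.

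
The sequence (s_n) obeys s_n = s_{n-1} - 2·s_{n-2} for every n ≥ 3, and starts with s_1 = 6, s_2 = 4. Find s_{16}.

Iterate the recurrence:
s_3 = -8  s_4 = -16  s_5 = 0  …  s_{13} = -96  s_{14} = -544  s_{15} = -352  s_{16} = 736.

736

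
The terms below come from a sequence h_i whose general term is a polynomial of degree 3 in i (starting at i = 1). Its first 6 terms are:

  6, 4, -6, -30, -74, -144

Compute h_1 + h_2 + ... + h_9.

1st diffs: -2, -10, -24, -44, -70.
2nd diffs: -8, -14, -20, -26.
3rd diffs: -6, -6, -6 (constant).
So h_i = -i^3 + 2i^2 - i + 6.
Continuing: -246, -386, -570.
Summing i = 1..9 (9 terms) gives -1446.

-1446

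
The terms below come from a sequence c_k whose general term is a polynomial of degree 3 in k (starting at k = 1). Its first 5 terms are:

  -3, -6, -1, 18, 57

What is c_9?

533

1st diffs: -3, 5, 19, 39.
2nd diffs: 8, 14, 20.
3rd diffs: 6, 6 (constant).
Newton forward-difference form: c_k = -3 + (-3)·C(k-1,1) + 8·C(k-1,2) + 6·C(k-1,3).
At k = 9: k-1 = 8, so c_9 = -3 - 24 + 224 + 336 = 533.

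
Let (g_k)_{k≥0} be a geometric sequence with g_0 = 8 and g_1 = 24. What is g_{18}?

3099363912

Common ratio r = 3.
g_k = 8·3^(k-0).
g_{18} = 8·3^18 = 3099363912.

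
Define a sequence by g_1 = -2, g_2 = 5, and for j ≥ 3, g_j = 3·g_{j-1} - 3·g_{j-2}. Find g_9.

-567

Step forward from the initial values:
g_3 = 21;  g_4 = 48;  g_5 = 81;  g_6 = 99;  g_7 = 54;  g_8 = -135;  g_9 = -567.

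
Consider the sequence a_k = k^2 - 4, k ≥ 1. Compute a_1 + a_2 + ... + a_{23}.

4232

Over k = 1..23: Σk = 276, Σk² = 4324.
Total = (1)·4324 + (-4)·23 = 4232.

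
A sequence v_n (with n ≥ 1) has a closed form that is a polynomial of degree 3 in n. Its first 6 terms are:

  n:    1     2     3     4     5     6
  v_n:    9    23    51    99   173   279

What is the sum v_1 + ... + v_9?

1st diffs: 14, 28, 48, 74, 106.
2nd diffs: 14, 20, 26, 32.
3rd diffs: 6, 6, 6 (constant).
Newton forward-difference form: v_n = 9 + 14·C(n-1,1) + 14·C(n-1,2) + 6·C(n-1,3).
Continuing: 423, 611, 849.
Summing n = 1..9 (9 terms) gives 2517.

2517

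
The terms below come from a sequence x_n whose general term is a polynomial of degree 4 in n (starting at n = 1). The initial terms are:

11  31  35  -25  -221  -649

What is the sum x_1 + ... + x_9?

-9597

1st diffs: 20, 4, -60, -196, -428.
2nd diffs: -16, -64, -136, -232.
3rd diffs: -48, -72, -96.
4th diffs: -24, -24 (constant).
Newton forward-difference form: x_n = 11 + 20·C(n-1,1) + (-16)·C(n-1,2) + (-48)·C(n-1,3) + (-24)·C(n-1,4).
Continuing: -1429, -2705, -4645.
Summing n = 1..9 (9 terms) gives -9597.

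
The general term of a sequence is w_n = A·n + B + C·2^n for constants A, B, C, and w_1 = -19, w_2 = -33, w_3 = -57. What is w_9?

-2601

The three given values yield: A + B + 2C = -19; 2A + B + 4C = -33; 3A + B + 8C = -57.
Subtracting the first from the second: A + 2C = -14.
Subtracting the second from the third: A + 4C = -24.
Solving: C = -5, A = -4, then B = -5.
So w_n = -4·n + (-5) + (-5)·2^n; at n=9 this is -2601.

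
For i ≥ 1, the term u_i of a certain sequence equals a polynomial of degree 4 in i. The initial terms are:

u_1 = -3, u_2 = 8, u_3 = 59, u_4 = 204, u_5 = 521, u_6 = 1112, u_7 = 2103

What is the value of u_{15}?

1st diffs: 11, 51, 145, 317, 591, 991.
2nd diffs: 40, 94, 172, 274, 400.
3rd diffs: 54, 78, 102, 126.
4th diffs: 24, 24, 24 (constant).
So u_i = i^4 - i^3 + i^2 - 4.
Evaluating at i = 15 gives u_{15} = 47471.

47471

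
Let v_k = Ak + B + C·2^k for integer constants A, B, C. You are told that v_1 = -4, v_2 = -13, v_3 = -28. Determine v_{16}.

-196651

Write the equations: A + B + 2C = -4; 2A + B + 4C = -13; 3A + B + 8C = -28.
Subtracting the first from the second: A + 2C = -9.
Subtracting the second from the third: A + 4C = -15.
Solving: C = -3, A = -3, then B = 5.
So v_k = -3·k + 5 + (-3)·2^k; at k=16 this is -196651.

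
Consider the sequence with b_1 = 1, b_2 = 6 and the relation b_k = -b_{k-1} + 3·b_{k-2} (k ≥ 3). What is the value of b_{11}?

b_3 = -3;  b_4 = 21;  b_5 = -30;  b_6 = 93;  b_7 = -183;  b_8 = 462;  b_9 = -1011;  b_{10} = 2397;  b_{11} = -5430.

-5430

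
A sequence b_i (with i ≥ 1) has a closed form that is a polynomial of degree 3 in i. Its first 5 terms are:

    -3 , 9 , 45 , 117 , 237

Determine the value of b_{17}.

1st diffs: 12, 36, 72, 120.
2nd diffs: 24, 36, 48.
3rd diffs: 12, 12 (constant).
So b_i = 2i^3 - 2i - 3.
Evaluating at i = 17 gives b_{17} = 9789.

9789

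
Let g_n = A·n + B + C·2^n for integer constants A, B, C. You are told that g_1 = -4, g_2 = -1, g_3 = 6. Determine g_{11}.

4078

The three given values yield: A + B + 2C = -4; 2A + B + 4C = -1; 3A + B + 8C = 6.
Subtracting the first from the second: A + 2C = 3.
Subtracting the second from the third: A + 4C = 7.
Solving: C = 2, A = -1, then B = -7.
Therefore g_{11} = -11 + (-7) + 2·2048 = 4078.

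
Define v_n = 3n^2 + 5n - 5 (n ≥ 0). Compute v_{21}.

v_{21} = 3·21^2 + 5·21 - 5 = 1423.

1423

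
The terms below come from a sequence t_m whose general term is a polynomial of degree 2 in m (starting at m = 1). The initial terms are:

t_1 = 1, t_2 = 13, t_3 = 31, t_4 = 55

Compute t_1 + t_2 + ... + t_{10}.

1st diffs: 12, 18, 24.
2nd diffs: 6, 6 (constant).
So t_m = 3m^2 + 3m - 5.
Continuing: …, 85, 121, 163, 211, …, t_{10} = 325.
Summing m = 1..10 (10 terms) gives 1270.

1270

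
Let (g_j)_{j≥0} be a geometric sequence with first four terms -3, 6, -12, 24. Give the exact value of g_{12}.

-12288

Common ratio r = -2.
g_j = (-3)·(-2)^(j-0).
g_{12} = (-3)·(-2)^12 = -12288.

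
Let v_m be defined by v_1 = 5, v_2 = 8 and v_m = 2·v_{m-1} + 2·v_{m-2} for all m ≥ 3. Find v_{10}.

28544

Compute successive terms:
v_3 = 26  v_4 = 68  v_5 = 188  v_6 = 512  v_7 = 1400  v_8 = 3824  v_9 = 10448  v_{10} = 28544.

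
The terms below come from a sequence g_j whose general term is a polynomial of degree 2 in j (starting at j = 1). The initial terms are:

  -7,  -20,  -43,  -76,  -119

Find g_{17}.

-1415

1st diffs: -13, -23, -33, -43.
2nd diffs: -10, -10, -10 (constant).
Newton forward-difference form: g_j = -7 + (-13)·C(j-1,1) + (-10)·C(j-1,2).
At j = 17: j-1 = 16, so g_{17} = -7 - 208 - 1200 = -1415.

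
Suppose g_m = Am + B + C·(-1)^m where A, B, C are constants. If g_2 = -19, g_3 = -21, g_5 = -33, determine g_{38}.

-235

The three given values yield: 2A + B + C = -19; 3A + B - C = -21; 5A + B - C = -33.
Subtracting the first from the second: A - 2C = -2.
Subtracting the second from the third: 2A = -12.
Solving: C = -2, A = -6, then B = -5.
Hence g_{38} = -6·38 + (-5) + (-2)·1 = -235.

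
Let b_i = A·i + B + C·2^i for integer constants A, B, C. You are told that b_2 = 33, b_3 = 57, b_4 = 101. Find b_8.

Plug in i = 2, 3, 4: 2A + B + 4C = 33; 3A + B + 8C = 57; 4A + B + 16C = 101.
Subtracting the first from the second: A + 4C = 24.
Subtracting the second from the third: A + 8C = 44.
Solving: C = 5, A = 4, then B = 5.
So b_i = 4·i + 5 + 5·2^i; at i=8 this is 1317.

1317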